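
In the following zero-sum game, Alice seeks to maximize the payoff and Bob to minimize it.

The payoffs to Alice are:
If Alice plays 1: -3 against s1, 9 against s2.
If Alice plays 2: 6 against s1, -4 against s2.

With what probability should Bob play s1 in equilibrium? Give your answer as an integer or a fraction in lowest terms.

13/22

Row minima are -3 and -4, so Alice's maximin is -3; column maxima are 6 and 9, so Bob's minimax is 6. These differ, so the equilibrium is in mixed strategies.
Let Bob play s1 with probability q. Alice is indifferent when −3q + 9(1−q) = 6q − 4(1−q), giving q = 13/22.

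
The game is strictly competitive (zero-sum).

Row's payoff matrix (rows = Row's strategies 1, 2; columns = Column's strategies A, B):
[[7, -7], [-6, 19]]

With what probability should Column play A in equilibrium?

2/3

Row minima are -7 and -6, so Row's maximin is -6; column maxima are 7 and 19, so Column's minimax is 7. These differ, so the equilibrium is in mixed strategies.
Let Column play A with probability q. Row is indifferent when 7q − 7(1−q) = −6q + 19(1−q), giving q = 2/3.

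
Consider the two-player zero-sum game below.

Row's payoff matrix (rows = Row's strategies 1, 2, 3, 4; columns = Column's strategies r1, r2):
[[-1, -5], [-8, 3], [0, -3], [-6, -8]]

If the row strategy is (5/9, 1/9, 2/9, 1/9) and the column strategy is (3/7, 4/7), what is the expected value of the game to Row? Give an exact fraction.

Against (3/7, 4/7), each row's expected payoff is 1: -23/7; 2: -12/7; 3: -12/7; 4: -50/7.
Taking the (5/9, 1/9, 2/9, 1/9)-weighted average: (5/9)·(-23/7) + (1/9)·(-12/7) + (2/9)·(-12/7) + (1/9)·(-50/7) = -67/21.

-67/21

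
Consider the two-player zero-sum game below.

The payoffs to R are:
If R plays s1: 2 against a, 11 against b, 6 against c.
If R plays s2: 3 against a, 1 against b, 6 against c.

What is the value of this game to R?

31/11

Column c is strictly dominated by a for C (it gives R more in every row).
The remaining 2×2 game on (s1, s2) × (a, b) has no saddle point. Let R play s1 with probability p; indifference gives 2p + 3(1−p) = 11p + (1−p), so p = 2/11.
Similarly C's optimal q on a is 10/11, and the value is 2·(10/11) + (11)·(1/11) = 31/11.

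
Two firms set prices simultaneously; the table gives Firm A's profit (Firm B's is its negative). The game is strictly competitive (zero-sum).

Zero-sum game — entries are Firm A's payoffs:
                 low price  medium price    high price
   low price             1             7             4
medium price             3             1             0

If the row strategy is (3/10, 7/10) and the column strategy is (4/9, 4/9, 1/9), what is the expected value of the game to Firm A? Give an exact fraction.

22/9

Against (4/9, 4/9, 1/9), each row's expected payoff is low price: 4; medium price: 16/9.
Taking the (3/10, 7/10)-weighted average: (3/10)·(4) + (7/10)·(16/9) = 22/9.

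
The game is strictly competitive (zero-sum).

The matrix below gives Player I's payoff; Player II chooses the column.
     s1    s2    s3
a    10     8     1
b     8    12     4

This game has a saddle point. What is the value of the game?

4

Row minima: 1, 4 → Player I's maximin is 4.
Column maxima: 10, 12, 4 → Player II's minimax is 4.
They coincide at (b, s3), so the value is 4.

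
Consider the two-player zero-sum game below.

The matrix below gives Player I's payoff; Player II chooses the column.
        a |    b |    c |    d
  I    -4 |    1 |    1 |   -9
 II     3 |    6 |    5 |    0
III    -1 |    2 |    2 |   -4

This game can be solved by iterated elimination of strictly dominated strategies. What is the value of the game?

0

Row III is strictly dominated by row II (3>-1, 6>2, 5>2, 0>-4); eliminate III.
Column a is strictly dominated by d for Player II (-9<-4, 0<3); eliminate a.
Row I is strictly dominated by row II (6>1, 5>1, 0>-9); eliminate I.
Column b is strictly dominated by c for Player II (5<6); eliminate b.
Column c is strictly dominated by d for Player II (0<5); eliminate c.
Only (II, d) remains, with payoff 0.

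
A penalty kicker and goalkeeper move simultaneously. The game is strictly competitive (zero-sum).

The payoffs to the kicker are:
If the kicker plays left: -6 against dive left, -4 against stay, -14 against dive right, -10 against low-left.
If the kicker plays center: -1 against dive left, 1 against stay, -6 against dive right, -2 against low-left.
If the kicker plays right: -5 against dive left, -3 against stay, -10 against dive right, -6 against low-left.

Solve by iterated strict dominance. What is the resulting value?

-6

Column low-left is strictly dominated by dive right for the goalkeeper (-14<-10, -6<-2, -10<-6); eliminate low-left.
Row right is strictly dominated by row center (-1>-5, 1>-3, -6>-10); eliminate right.
Row left is strictly dominated by row center (-1>-6, 1>-4, -6>-14); eliminate left.
Column dive left is strictly dominated by dive right for the goalkeeper (-6<-1); eliminate dive left.
Column stay is strictly dominated by dive right for the goalkeeper (-6<1); eliminate stay.
Only (center, dive right) remains, with payoff -6.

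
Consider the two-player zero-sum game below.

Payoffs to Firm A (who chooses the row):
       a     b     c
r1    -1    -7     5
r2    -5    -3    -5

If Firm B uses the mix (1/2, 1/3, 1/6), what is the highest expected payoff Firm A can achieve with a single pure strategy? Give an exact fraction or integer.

-2

r1: (-1)·(1/2) + (-7)·(1/3) + (5)·(1/6) = -2.
r2: (-5)·(1/2) + (-3)·(1/3) + (-5)·(1/6) = -13/3.
The best pure response is r1 with expected payoff -2.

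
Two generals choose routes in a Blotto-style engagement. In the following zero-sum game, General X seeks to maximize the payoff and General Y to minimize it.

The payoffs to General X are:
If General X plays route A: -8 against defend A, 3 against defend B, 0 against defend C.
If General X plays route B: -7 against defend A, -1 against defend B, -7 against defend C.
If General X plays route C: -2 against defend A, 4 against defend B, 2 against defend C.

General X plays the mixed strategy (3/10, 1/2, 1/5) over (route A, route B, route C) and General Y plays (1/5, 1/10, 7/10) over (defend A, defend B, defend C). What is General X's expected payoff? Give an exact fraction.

Against (1/5, 1/10, 7/10), each row's expected payoff is route A: -13/10; route B: -32/5; route C: 7/5.
Taking the (3/10, 1/2, 1/5)-weighted average: (3/10)·(-13/10) + (1/2)·(-32/5) + (1/5)·(7/5) = -331/100.

-331/100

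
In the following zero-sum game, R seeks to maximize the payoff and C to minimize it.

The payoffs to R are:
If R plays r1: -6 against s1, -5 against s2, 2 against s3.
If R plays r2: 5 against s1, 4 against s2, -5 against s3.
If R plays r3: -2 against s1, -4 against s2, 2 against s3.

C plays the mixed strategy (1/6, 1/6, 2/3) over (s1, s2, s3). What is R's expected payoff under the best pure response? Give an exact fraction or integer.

1/3

r1: (-6)·(1/6) + (-5)·(1/6) + (2)·(2/3) = -1/2.
r2: (5)·(1/6) + (4)·(1/6) + (-5)·(2/3) = -11/6.
r3: (-2)·(1/6) + (-4)·(1/6) + (2)·(2/3) = 1/3.
The best pure response is r3 with expected payoff 1/3.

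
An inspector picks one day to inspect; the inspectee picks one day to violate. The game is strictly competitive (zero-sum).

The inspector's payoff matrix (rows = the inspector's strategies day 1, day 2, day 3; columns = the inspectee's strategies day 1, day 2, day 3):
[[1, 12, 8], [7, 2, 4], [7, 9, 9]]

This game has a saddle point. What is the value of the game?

7

Row minima: 1, 2, 7 → the inspector's maximin is 7.
Column maxima: 7, 12, 9 → the inspectee's minimax is 7.
They coincide at (day 3, day 1), so the value is 7.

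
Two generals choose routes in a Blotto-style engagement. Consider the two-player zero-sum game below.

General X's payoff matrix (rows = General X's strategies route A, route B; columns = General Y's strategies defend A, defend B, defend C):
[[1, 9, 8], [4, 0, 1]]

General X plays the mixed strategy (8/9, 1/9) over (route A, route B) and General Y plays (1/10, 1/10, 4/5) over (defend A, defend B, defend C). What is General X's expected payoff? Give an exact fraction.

302/45

Against (1/10, 1/10, 4/5), each row's expected payoff is route A: 37/5; route B: 6/5.
Taking the (8/9, 1/9)-weighted average: (8/9)·(37/5) + (1/9)·(6/5) = 302/45.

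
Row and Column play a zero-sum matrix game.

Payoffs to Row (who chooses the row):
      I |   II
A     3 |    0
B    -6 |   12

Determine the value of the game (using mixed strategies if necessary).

12/7

Row minima are 0 and -6, so Row's maximin is 0; column maxima are 3 and 12, so Column's minimax is 3. These differ, so the equilibrium is in mixed strategies.
Let Row play A with probability p. Column is indifferent when 3p − 6(1−p) = 12(1−p), giving p = 6/7.
Let Column play I with probability q. Row is indifferent when 3q = −6q + 12(1−q), giving q = 4/7.
The value is 3·(4/7) + (0)·(3/7) = 12/7.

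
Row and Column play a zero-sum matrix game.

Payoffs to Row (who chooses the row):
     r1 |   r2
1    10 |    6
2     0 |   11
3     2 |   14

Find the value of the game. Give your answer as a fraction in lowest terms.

Row 2 is strictly dominated by row 3, so Row never plays it.
The remaining 2×2 game on (1, 3) × (r1, r2) has no saddle point. Let Row play 1 with probability p; indifference gives 10p + 2(1−p) = 6p + 14(1−p), so p = 3/4.
Similarly Column's optimal q on r1 is 1/2, and the value is 10·(1/2) + (6)·(1/2) = 8.

8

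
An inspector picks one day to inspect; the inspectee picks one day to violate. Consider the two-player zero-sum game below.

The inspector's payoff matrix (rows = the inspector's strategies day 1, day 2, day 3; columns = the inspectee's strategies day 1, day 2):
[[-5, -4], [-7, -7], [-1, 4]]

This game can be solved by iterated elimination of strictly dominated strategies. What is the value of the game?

-1

Row day 2 is strictly dominated by row day 1 (-5>-7, -4>-7); eliminate day 2.
Row day 1 is strictly dominated by row day 3 (-1>-5, 4>-4); eliminate day 1.
Column day 2 is strictly dominated by day 1 for the inspectee (-1<4); eliminate day 2.
Only (day 3, day 1) remains, with payoff -1.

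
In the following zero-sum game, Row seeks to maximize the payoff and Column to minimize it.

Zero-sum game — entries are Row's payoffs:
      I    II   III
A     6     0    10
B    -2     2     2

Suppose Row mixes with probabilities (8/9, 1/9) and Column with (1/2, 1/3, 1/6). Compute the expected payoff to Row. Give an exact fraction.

112/27

Against (1/2, 1/3, 1/6), each row's expected payoff is A: 14/3; B: 0.
Taking the (8/9, 1/9)-weighted average: (8/9)·(14/3) + (1/9)·(0) = 112/27.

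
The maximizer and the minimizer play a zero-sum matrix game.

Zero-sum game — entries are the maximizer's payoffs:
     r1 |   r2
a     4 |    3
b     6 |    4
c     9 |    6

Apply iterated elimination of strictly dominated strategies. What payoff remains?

Row a is strictly dominated by row b (6>4, 4>3); eliminate a.
Column r1 is strictly dominated by r2 for the minimizer (4<6, 6<9); eliminate r1.
Row b is strictly dominated by row c (6>4); eliminate b.
Only (c, r2) remains, with payoff 6.

6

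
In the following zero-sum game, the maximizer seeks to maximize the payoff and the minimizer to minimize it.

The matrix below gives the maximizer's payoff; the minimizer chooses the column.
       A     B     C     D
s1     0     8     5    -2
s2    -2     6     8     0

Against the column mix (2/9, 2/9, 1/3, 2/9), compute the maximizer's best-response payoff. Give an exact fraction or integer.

32/9

s1: (0)·(2/9) + (8)·(2/9) + (5)·(1/3) + (-2)·(2/9) = 3.
s2: (-2)·(2/9) + (6)·(2/9) + (8)·(1/3) + (0)·(2/9) = 32/9.
The best pure response is s2 with expected payoff 32/9.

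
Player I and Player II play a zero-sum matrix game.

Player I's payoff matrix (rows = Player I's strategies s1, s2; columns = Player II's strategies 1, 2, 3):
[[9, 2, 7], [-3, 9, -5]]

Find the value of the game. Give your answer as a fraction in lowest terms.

73/19

Column 1 is strictly dominated by 3 for Player II (it gives Player I more in every row).
The remaining 2×2 game on (s1, s2) × (2, 3) has no saddle point. Let Player I play s1 with probability p; indifference gives 2p + 9(1−p) = 7p − 5(1−p), so p = 14/19.
Similarly Player II's optimal q on 2 is 12/19, and the value is 2·(12/19) + (7)·(7/19) = 73/19.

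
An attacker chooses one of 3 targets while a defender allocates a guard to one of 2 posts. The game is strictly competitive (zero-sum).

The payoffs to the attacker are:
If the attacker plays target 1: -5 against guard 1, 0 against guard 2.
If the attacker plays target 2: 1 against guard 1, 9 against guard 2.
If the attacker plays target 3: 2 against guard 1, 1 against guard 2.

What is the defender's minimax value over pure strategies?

The worst case (largest entry) in each column is guard 1: 2, guard 2: 9.
The best (smallest) of these is 2.

2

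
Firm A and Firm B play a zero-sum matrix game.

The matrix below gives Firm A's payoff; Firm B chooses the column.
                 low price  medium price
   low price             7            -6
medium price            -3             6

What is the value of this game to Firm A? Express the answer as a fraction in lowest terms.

12/11

Row minima are -6 and -3, so Firm A's maximin is -3; column maxima are 7 and 6, so Firm B's minimax is 6. These differ, so the equilibrium is in mixed strategies.
Let Firm A play low price with probability p. Firm B is indifferent when 7p − 3(1−p) = −6p + 6(1−p), giving p = 9/22.
Let Firm B play low price with probability q. Firm A is indifferent when 7q − 6(1−q) = −3q + 6(1−q), giving q = 6/11.
The value is 7·(6/11) + (-6)·(5/11) = 12/11.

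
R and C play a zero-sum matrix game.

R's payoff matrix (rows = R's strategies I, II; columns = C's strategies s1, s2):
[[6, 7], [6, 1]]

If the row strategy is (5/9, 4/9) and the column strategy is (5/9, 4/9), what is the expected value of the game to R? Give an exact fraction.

Against (5/9, 4/9), each row's expected payoff is I: 58/9; II: 34/9.
Taking the (5/9, 4/9)-weighted average: (5/9)·(58/9) + (4/9)·(34/9) = 142/27.

142/27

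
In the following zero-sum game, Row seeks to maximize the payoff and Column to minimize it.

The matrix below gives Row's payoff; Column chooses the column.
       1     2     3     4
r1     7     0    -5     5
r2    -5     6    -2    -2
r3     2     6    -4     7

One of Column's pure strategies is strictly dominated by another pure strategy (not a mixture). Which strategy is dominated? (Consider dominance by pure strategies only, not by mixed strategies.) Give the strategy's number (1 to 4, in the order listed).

2

Column prefers columns that give Row less. Compare 2 with 3: -5 < 0, -2 < 6, -4 < 6.
So 3 strictly dominates 2 for Column; 2 is strictly dominated.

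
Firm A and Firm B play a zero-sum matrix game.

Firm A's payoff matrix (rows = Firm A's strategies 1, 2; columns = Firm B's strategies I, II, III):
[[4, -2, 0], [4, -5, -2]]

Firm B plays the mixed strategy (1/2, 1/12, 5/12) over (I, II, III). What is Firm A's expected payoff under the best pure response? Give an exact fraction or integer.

1: (4)·(1/2) + (-2)·(1/12) + (0)·(5/12) = 11/6.
2: (4)·(1/2) + (-5)·(1/12) + (-2)·(5/12) = 3/4.
The best pure response is 1 with expected payoff 11/6.

11/6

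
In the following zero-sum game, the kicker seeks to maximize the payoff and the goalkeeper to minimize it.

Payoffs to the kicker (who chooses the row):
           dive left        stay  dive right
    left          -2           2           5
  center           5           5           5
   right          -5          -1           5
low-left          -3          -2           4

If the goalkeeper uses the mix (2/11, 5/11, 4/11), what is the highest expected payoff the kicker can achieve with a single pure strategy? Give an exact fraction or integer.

5

left: (-2)·(2/11) + (2)·(5/11) + (5)·(4/11) = 26/11.
center: (5)·(2/11) + (5)·(5/11) + (5)·(4/11) = 5.
right: (-5)·(2/11) + (-1)·(5/11) + (5)·(4/11) = 5/11.
low-left: (-3)·(2/11) + (-2)·(5/11) + (4)·(4/11) = 0.
The best pure response is center with expected payoff 5.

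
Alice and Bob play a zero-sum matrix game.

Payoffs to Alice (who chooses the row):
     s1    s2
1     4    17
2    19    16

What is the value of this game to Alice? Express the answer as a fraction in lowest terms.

Row minima are 4 and 16, so Alice's maximin is 16; column maxima are 19 and 17, so Bob's minimax is 17. These differ, so the equilibrium is in mixed strategies.
Let Alice play 1 with probability p. Bob is indifferent when 4p + 19(1−p) = 17p + 16(1−p), giving p = 3/16.
Let Bob play s1 with probability q. Alice is indifferent when 4q + 17(1−q) = 19q + 16(1−q), giving q = 1/16.
The value is 4·(1/16) + (17)·(15/16) = 259/16.

259/16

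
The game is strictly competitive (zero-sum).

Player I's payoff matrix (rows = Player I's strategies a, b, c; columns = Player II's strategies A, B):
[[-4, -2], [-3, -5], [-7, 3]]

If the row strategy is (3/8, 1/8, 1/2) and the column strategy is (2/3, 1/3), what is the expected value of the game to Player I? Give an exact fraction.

Against (2/3, 1/3), each row's expected payoff is a: -10/3; b: -11/3; c: -11/3.
Taking the (3/8, 1/8, 1/2)-weighted average: (3/8)·(-10/3) + (1/8)·(-11/3) + (1/2)·(-11/3) = -85/24.

-85/24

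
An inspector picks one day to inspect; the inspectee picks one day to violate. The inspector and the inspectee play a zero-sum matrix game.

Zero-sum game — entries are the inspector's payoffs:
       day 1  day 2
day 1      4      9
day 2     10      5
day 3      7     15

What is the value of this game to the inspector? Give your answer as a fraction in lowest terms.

115/13

Row day 1 is strictly dominated by row day 3, so the inspector never plays it.
The remaining 2×2 game on (day 2, day 3) × (day 1, day 2) has no saddle point. Let the inspector play day 2 with probability p; indifference gives 10p + 7(1−p) = 5p + 15(1−p), so p = 8/13.
Similarly the inspectee's optimal q on day 1 is 10/13, and the value is 10·(10/13) + (5)·(3/13) = 115/13.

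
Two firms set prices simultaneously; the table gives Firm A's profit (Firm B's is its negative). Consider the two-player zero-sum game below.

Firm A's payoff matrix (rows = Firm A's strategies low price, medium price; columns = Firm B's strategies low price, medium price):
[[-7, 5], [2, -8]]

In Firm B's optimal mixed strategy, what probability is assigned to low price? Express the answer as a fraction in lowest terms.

Row minima are -7 and -8, so Firm A's maximin is -7; column maxima are 2 and 5, so Firm B's minimax is 2. These differ, so the equilibrium is in mixed strategies.
Let Firm B play low price with probability q. Firm A is indifferent when −7q + 5(1−q) = 2q − 8(1−q), giving q = 13/22.

13/22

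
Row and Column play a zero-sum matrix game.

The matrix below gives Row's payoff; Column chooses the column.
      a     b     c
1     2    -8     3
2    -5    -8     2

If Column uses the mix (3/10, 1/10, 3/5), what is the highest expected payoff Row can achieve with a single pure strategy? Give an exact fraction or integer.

1: (2)·(3/10) + (-8)·(1/10) + (3)·(3/5) = 8/5.
2: (-5)·(3/10) + (-8)·(1/10) + (2)·(3/5) = -11/10.
The best pure response is 1 with expected payoff 8/5.

8/5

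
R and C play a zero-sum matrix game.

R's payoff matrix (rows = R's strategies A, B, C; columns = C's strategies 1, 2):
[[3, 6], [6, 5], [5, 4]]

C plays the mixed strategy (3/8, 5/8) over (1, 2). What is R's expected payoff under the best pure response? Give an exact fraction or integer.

43/8

A: (3)·(3/8) + (6)·(5/8) = 39/8.
B: (6)·(3/8) + (5)·(5/8) = 43/8.
C: (5)·(3/8) + (4)·(5/8) = 35/8.
The best pure response is B with expected payoff 43/8.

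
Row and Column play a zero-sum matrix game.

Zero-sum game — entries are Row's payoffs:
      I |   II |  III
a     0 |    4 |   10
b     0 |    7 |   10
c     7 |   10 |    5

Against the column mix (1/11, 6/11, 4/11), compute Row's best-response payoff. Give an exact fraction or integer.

87/11

a: (0)·(1/11) + (4)·(6/11) + (10)·(4/11) = 64/11.
b: (0)·(1/11) + (7)·(6/11) + (10)·(4/11) = 82/11.
c: (7)·(1/11) + (10)·(6/11) + (5)·(4/11) = 87/11.
The best pure response is c with expected payoff 87/11.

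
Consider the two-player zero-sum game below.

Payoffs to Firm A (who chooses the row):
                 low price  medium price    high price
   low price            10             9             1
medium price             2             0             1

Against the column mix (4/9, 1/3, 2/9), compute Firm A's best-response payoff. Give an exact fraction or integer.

low price: (10)·(4/9) + (9)·(1/3) + (1)·(2/9) = 23/3.
medium price: (2)·(4/9) + (0)·(1/3) + (1)·(2/9) = 10/9.
The best pure response is low price with expected payoff 23/3.

23/3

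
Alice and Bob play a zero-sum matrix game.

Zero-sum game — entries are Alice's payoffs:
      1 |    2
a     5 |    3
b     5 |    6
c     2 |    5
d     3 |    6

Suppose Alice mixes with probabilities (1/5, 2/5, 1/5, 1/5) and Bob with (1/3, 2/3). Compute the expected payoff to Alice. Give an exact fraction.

24/5

Against (1/3, 2/3), each row's expected payoff is a: 11/3; b: 17/3; c: 4; d: 5.
Taking the (1/5, 2/5, 1/5, 1/5)-weighted average: (1/5)·(11/3) + (2/5)·(17/3) + (1/5)·(4) + (1/5)·(5) = 24/5.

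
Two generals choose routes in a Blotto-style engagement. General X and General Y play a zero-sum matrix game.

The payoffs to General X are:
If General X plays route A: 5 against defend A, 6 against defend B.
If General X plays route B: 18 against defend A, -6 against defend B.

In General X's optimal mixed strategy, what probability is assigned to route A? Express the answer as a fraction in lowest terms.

24/25

Row minima are 5 and -6, so General X's maximin is 5; column maxima are 18 and 6, so General Y's minimax is 6. These differ, so the equilibrium is in mixed strategies.
Let General X play route A with probability p. General Y is indifferent when 5p + 18(1−p) = 6p − 6(1−p), giving p = 24/25.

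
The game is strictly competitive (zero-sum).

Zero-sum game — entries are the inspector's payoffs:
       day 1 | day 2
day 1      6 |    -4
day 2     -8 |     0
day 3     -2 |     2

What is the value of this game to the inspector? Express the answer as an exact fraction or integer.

Row day 2 is strictly dominated by row day 3, so the inspector never plays it.
The remaining 2×2 game on (day 1, day 3) × (day 1, day 2) has no saddle point. Let the inspector play day 1 with probability p; indifference gives 6p − 2(1−p) = −4p + 2(1−p), so p = 2/7.
Similarly the inspectee's optimal q on day 1 is 3/7, and the value is 6·(3/7) + (-4)·(4/7) = 2/7.

2/7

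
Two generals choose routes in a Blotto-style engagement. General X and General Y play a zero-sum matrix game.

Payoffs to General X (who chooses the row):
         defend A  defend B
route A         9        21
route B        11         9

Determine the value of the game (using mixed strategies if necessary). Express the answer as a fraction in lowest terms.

Row minima are 9 and 9, so General X's maximin is 9; column maxima are 11 and 21, so General Y's minimax is 11. These differ, so the equilibrium is in mixed strategies.
Let General X play route A with probability p. General Y is indifferent when 9p + 11(1−p) = 21p + 9(1−p), giving p = 1/7.
Let General Y play defend A with probability q. General X is indifferent when 9q + 21(1−q) = 11q + 9(1−q), giving q = 6/7.
The value is 9·(6/7) + (21)·(1/7) = 75/7.

75/7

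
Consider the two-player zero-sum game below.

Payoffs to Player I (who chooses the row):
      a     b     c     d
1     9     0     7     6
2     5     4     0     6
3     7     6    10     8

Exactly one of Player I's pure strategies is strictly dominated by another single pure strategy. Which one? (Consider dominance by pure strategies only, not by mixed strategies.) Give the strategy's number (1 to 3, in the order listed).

Compare 2 with 3: 7 > 5, 6 > 4, 10 > 0, 8 > 6.
So 3 strictly dominates 2 for Player I; 2 is strictly dominated.

2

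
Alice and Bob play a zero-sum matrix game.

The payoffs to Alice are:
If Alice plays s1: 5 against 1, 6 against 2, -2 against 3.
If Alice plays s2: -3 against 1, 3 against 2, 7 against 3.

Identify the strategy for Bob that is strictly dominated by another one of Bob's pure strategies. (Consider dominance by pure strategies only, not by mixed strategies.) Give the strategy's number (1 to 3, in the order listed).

2

Bob prefers columns that give Alice less. Compare 2 with 1: 5 < 6, -3 < 3.
So 1 strictly dominates 2 for Bob; 2 is strictly dominated.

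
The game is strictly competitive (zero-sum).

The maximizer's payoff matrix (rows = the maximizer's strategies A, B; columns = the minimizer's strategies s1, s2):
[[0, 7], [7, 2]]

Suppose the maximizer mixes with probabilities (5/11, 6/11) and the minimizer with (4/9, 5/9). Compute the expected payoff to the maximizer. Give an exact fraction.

403/99

Against (4/9, 5/9), each row's expected payoff is A: 35/9; B: 38/9.
Taking the (5/11, 6/11)-weighted average: (5/11)·(35/9) + (6/11)·(38/9) = 403/99.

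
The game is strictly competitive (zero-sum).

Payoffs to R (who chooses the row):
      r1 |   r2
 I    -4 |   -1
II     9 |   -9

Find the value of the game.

-15/7

Row minima are -4 and -9, so R's maximin is -4; column maxima are 9 and -1, so C's minimax is -1. These differ, so the equilibrium is in mixed strategies.
Let R play I with probability p. C is indifferent when −4p + 9(1−p) = −p − 9(1−p), giving p = 6/7.
Let C play r1 with probability q. R is indifferent when −4q − (1−q) = 9q − 9(1−q), giving q = 8/21.
The value is -4·(8/21) + (-1)·(13/21) = -15/7.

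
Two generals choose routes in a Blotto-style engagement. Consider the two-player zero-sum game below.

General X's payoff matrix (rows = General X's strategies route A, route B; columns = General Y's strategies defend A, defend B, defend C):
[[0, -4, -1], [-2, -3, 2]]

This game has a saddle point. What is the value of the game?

-3

Row minima: -4, -3 → General X's maximin is -3.
Column maxima: 0, -3, 2 → General Y's minimax is -3.
They coincide at (route B, defend B), so the value is -3.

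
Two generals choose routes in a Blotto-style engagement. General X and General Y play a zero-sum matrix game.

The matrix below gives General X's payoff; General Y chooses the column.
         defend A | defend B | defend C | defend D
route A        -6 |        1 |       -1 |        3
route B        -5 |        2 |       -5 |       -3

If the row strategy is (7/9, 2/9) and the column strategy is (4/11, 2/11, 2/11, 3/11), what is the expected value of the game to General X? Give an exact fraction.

Against (4/11, 2/11, 2/11, 3/11), each row's expected payoff is route A: -15/11; route B: -35/11.
Taking the (7/9, 2/9)-weighted average: (7/9)·(-15/11) + (2/9)·(-35/11) = -175/99.

-175/99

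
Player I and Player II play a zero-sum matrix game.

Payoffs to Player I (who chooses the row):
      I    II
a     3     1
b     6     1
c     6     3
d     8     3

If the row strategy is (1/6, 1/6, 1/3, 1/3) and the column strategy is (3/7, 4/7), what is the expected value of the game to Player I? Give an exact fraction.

167/42

Against (3/7, 4/7), each row's expected payoff is a: 13/7; b: 22/7; c: 30/7; d: 36/7.
Taking the (1/6, 1/6, 1/3, 1/3)-weighted average: (1/6)·(13/7) + (1/6)·(22/7) + (1/3)·(30/7) + (1/3)·(36/7) = 167/42.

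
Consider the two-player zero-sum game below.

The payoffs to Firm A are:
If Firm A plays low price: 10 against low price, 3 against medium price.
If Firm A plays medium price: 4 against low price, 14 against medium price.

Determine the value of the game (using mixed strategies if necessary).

Row minima are 3 and 4, so Firm A's maximin is 4; column maxima are 10 and 14, so Firm B's minimax is 10. These differ, so the equilibrium is in mixed strategies.
Let Firm A play low price with probability p. Firm B is indifferent when 10p + 4(1−p) = 3p + 14(1−p), giving p = 10/17.
Let Firm B play low price with probability q. Firm A is indifferent when 10q + 3(1−q) = 4q + 14(1−q), giving q = 11/17.
The value is 10·(11/17) + (3)·(6/17) = 128/17.

128/17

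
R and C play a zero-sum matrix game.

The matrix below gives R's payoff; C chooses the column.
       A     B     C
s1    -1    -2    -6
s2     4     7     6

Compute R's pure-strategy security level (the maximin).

4

The worst-case payoff for each row is s1: -6, s2: 4.
The best of these is 4.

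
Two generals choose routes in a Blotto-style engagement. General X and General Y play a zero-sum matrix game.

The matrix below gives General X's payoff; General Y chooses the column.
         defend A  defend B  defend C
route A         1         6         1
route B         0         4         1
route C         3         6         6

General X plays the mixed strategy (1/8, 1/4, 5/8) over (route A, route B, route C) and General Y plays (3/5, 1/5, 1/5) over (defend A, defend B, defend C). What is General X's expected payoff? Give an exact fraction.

Against (3/5, 1/5, 1/5), each row's expected payoff is route A: 2; route B: 1; route C: 21/5.
Taking the (1/8, 1/4, 5/8)-weighted average: (1/8)·(2) + (1/4)·(1) + (5/8)·(21/5) = 25/8.

25/8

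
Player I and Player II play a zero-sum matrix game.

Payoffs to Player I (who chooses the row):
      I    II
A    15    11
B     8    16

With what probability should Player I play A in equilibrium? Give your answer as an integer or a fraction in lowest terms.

2/3

Row minima are 11 and 8, so Player I's maximin is 11; column maxima are 15 and 16, so Player II's minimax is 15. These differ, so the equilibrium is in mixed strategies.
Let Player I play A with probability p. Player II is indifferent when 15p + 8(1−p) = 11p + 16(1−p), giving p = 2/3.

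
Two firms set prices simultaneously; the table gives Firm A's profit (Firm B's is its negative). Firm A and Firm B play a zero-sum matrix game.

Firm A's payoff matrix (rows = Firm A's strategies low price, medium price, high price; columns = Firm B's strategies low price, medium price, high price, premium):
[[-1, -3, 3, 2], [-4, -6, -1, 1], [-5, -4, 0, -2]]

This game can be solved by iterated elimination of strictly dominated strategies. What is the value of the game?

-3

Column high price is strictly dominated by low price for Firm B (-1<3, -4<-1, -5<0); eliminate high price.
Column premium is strictly dominated by low price for Firm B (-1<2, -4<1, -5<-2); eliminate premium.
Row medium price is strictly dominated by row low price (-1>-4, -3>-6); eliminate medium price.
Row high price is strictly dominated by row low price (-1>-5, -3>-4); eliminate high price.
Column low price is strictly dominated by medium price for Firm B (-3<-1); eliminate low price.
Only (low price, medium price) remains, with payoff -3.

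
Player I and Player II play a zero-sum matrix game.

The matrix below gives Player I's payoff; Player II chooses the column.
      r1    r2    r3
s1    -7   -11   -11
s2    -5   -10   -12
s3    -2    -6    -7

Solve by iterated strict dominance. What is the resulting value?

Row s1 is strictly dominated by row s3 (-2>-7, -6>-11, -7>-11); eliminate s1.
Column r1 is strictly dominated by r2 for Player II (-10<-5, -6<-2); eliminate r1.
Row s2 is strictly dominated by row s3 (-6>-10, -7>-12); eliminate s2.
Column r2 is strictly dominated by r3 for Player II (-7<-6); eliminate r2.
Only (s3, r3) remains, with payoff -7.

-7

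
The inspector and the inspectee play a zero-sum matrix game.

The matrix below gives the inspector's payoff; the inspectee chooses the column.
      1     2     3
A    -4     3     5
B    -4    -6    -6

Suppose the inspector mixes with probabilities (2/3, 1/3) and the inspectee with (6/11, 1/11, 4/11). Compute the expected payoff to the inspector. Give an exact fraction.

-56/33

Against (6/11, 1/11, 4/11), each row's expected payoff is A: -1/11; B: -54/11.
Taking the (2/3, 1/3)-weighted average: (2/3)·(-1/11) + (1/3)·(-54/11) = -56/33.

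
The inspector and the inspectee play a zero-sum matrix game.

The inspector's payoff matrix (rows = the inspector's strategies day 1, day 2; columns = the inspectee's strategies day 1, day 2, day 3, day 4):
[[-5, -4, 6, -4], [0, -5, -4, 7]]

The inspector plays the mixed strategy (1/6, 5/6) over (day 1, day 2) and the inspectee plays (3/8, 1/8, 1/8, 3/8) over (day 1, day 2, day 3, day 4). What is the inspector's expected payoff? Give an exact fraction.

Against (3/8, 1/8, 1/8, 3/8), each row's expected payoff is day 1: -25/8; day 2: 3/2.
Taking the (1/6, 5/6)-weighted average: (1/6)·(-25/8) + (5/6)·(3/2) = 35/48.

35/48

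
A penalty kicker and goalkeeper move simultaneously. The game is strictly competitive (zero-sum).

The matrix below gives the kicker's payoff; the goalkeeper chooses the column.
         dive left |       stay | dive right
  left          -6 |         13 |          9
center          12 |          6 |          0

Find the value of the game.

Column stay is strictly dominated by dive right for the goalkeeper (it gives the kicker more in every row).
The remaining 2×2 game on (left, center) × (dive left, dive right) has no saddle point. Let the kicker play left with probability p; indifference gives −6p + 12(1−p) = 9p, so p = 4/9.
Similarly the goalkeeper's optimal q on dive left is 1/3, and the value is -6·(1/3) + (9)·(2/3) = 4.

4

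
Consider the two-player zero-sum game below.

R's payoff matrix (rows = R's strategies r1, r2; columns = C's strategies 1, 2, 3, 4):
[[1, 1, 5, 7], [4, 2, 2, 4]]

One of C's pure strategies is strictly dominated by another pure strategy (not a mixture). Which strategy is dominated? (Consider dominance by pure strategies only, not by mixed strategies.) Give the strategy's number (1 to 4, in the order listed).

C prefers columns that give R less. Compare 4 with 2: 1 < 7, 2 < 4.
So 2 strictly dominates 4 for C; 4 is strictly dominated.

4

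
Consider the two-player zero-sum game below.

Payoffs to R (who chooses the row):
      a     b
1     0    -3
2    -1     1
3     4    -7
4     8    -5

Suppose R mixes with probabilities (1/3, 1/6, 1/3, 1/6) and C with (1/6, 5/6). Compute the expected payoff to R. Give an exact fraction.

-35/12

Against (1/6, 5/6), each row's expected payoff is 1: -5/2; 2: 2/3; 3: -31/6; 4: -17/6.
Taking the (1/3, 1/6, 1/3, 1/6)-weighted average: (1/3)·(-5/2) + (1/6)·(2/3) + (1/3)·(-31/6) + (1/6)·(-17/6) = -35/12.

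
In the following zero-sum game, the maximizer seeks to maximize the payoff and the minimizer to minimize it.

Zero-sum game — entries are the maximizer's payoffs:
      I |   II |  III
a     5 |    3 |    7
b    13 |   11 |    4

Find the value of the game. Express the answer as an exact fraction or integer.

65/11

Column I is strictly dominated by II for the minimizer (it gives the maximizer more in every row).
The remaining 2×2 game on (a, b) × (II, III) has no saddle point. Let the maximizer play a with probability p; indifference gives 3p + 11(1−p) = 7p + 4(1−p), so p = 7/11.
Similarly the minimizer's optimal q on II is 3/11, and the value is 3·(3/11) + (7)·(8/11) = 65/11.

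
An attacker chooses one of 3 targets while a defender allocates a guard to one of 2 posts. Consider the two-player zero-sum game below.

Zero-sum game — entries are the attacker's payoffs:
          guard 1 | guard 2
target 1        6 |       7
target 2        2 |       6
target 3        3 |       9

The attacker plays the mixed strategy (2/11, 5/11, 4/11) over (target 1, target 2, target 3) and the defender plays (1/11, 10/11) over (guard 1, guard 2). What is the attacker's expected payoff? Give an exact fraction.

Against (1/11, 10/11), each row's expected payoff is target 1: 76/11; target 2: 62/11; target 3: 93/11.
Taking the (2/11, 5/11, 4/11)-weighted average: (2/11)·(76/11) + (5/11)·(62/11) + (4/11)·(93/11) = 834/121.

834/121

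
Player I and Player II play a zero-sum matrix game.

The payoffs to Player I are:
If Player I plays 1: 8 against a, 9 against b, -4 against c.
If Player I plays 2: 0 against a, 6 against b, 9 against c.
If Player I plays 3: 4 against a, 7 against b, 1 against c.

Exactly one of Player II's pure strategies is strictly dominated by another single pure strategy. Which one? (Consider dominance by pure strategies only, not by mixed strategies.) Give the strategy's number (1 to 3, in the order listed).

2

Player II prefers columns that give Player I less. Compare b with a: 8 < 9, 0 < 6, 4 < 7.
So a strictly dominates b for Player II; b is strictly dominated.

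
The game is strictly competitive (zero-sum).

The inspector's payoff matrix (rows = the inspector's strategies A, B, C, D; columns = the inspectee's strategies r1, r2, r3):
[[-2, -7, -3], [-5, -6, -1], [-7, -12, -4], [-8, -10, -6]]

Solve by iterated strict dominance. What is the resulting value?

Column r3 is strictly dominated by r2 for the inspectee (-7<-3, -6<-1, -12<-4, -10<-6); eliminate r3.
Row C is strictly dominated by row A (-2>-7, -7>-12); eliminate C.
Column r1 is strictly dominated by r2 for the inspectee (-7<-2, -6<-5, -10<-8); eliminate r1.
Row D is strictly dominated by row A (-7>-10); eliminate D.
Row A is strictly dominated by row B (-6>-7); eliminate A.
Only (B, r2) remains, with payoff -6.

-6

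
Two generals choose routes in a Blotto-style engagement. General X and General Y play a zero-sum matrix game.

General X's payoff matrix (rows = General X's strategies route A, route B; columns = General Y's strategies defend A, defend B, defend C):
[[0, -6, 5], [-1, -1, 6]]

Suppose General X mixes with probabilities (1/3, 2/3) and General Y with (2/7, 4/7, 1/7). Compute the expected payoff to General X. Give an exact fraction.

Against (2/7, 4/7, 1/7), each row's expected payoff is route A: -19/7; route B: 0.
Taking the (1/3, 2/3)-weighted average: (1/3)·(-19/7) + (2/3)·(0) = -19/21.

-19/21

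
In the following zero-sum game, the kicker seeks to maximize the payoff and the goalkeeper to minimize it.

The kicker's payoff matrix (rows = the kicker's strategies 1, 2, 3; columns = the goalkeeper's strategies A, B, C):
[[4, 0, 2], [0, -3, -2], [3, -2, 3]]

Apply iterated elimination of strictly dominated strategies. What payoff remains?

0

Column A is strictly dominated by B for the goalkeeper (0<4, -3<0, -2<3); eliminate A.
Row 2 is strictly dominated by row 1 (0>-3, 2>-2); eliminate 2.
Column C is strictly dominated by B for the goalkeeper (0<2, -2<3); eliminate C.
Row 3 is strictly dominated by row 1 (0>-2); eliminate 3.
Only (1, B) remains, with payoff 0.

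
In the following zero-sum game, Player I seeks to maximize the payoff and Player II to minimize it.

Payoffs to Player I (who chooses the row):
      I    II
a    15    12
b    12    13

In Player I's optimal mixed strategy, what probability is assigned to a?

Row minima are 12 and 12, so Player I's maximin is 12; column maxima are 15 and 13, so Player II's minimax is 13. These differ, so the equilibrium is in mixed strategies.
Let Player I play a with probability p. Player II is indifferent when 15p + 12(1−p) = 12p + 13(1−p), giving p = 1/4.

1/4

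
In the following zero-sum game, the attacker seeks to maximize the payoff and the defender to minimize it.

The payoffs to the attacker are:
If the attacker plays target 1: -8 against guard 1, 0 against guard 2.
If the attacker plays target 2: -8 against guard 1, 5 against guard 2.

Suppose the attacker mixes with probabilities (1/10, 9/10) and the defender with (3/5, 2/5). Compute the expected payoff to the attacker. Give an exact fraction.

Against (3/5, 2/5), each row's expected payoff is target 1: -24/5; target 2: -14/5.
Taking the (1/10, 9/10)-weighted average: (1/10)·(-24/5) + (9/10)·(-14/5) = -3.

-3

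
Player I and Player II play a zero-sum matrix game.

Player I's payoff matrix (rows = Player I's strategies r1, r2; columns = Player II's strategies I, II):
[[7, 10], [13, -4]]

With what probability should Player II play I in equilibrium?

7/10

Row minima are 7 and -4, so Player I's maximin is 7; column maxima are 13 and 10, so Player II's minimax is 10. These differ, so the equilibrium is in mixed strategies.
Let Player II play I with probability q. Player I is indifferent when 7q + 10(1−q) = 13q − 4(1−q), giving q = 7/10.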